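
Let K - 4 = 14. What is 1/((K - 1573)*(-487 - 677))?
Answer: 1/1810020 ≈ 5.5248e-7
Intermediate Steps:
K = 18 (K = 4 + 14 = 18)
1/((K - 1573)*(-487 - 677)) = 1/((18 - 1573)*(-487 - 677)) = 1/(-1555*(-1164)) = 1/1810020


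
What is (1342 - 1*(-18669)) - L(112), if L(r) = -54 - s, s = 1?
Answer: 20066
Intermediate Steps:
L(r) = -55 (L(r) = -54 - 1*1 = -54 - 1 = -55)
(1342 - 1*(-18669)) - L(112) = (1342 - 1*(-18669)) - 1*(-55) = (1342 + 18669) + 55 = 20011 + 55 = 20066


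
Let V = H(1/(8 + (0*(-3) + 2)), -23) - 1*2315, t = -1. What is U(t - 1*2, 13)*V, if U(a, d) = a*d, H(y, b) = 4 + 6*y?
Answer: 450528/5 ≈ 90106.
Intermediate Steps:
V = -11552/5 (V = (4 + 6/(8 + (0*(-3) + 2))) - 1*2315 = (4 + 6/(8 + (0 + 2))) - 2315 = (4 + 6/(8 + 2)) - 2315 = (4 + 6/10) - 2315 = (4 + 6*(⅒)) - 2315 = (4 + ⅗) - 2315 = 23/5 - 2315 = -11552/5 ≈ -2310.4)
U(t - 1*2, 13)*V = ((-1 - 1*2)*13)*(-11552/5) = ((-1 - 2)*13)*(-11552/5) = -3*13*(-11552/5) = -39*(-11552/5) = 450528/5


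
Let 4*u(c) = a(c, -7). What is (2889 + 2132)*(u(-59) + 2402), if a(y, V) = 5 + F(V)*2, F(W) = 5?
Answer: 48317083/4 ≈ 1.2079e+7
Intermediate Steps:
a(y, V) = 15 (a(y, V) = 5 + 5*2 = 5 + 10 = 15)
u(c) = 15/4 (u(c) = (¼)*15 = 15/4)
(2889 + 2132)*(u(-59) + 2402) = (2889 + 2132)*(15/4 + 2402) = 5021*(9623/4) = 48317083/4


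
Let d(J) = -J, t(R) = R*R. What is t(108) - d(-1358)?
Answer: 10306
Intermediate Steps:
t(R) = R²
t(108) - d(-1358) = 108² - (-1)*(-1358) = 11664 - 1*1358 = 11664 - 1358 = 10306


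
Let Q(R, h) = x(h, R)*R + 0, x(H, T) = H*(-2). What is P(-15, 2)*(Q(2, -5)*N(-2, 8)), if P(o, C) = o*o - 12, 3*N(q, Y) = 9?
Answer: 12780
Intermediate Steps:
N(q, Y) = 3 (N(q, Y) = (⅓)*9 = 3)
x(H, T) = -2*H
Q(R, h) = -2*R*h (Q(R, h) = (-2*h)*R + 0 = -2*R*h + 0 = -2*R*h)
P(o, C) = -12 + o² (P(o, C) = o² - 12 = -12 + o²)
P(-15, 2)*(Q(2, -5)*N(-2, 8)) = (-12 + (-15)²)*(-2*2*(-5)*3) = (-12 + 225)*(20*3) = 213*60 = 12780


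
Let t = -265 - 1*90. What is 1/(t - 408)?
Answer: -1/763 ≈ -0.0013106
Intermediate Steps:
t = -355 (t = -265 - 90 = -355)
1/(t - 408) = 1/(-355 - 408) = 1/(-763) = -1/763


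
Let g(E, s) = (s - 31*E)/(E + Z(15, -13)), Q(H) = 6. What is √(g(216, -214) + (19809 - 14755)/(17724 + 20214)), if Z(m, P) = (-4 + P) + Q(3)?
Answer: I*√20307710447679/777729 ≈ 5.7943*I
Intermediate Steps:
Z(m, P) = 2 + P (Z(m, P) = (-4 + P) + 6 = 2 + P)
g(E, s) = (s - 31*E)/(-11 + E) (g(E, s) = (s - 31*E)/(E + (2 - 13)) = (s - 31*E)/(E - 11) = (s - 31*E)/(-11 + E))
√(g(216, -214) + (19809 - 14755)/(17724 + 20214)) = √((-214 - 31*216)/(-11 + 216) + (19809 - 14755)/(17724 + 20214)) = √((-214 - 6696)/205 + 5054/37938) = √((1/205)*(-6910) + 5054*(1/37938)) = √(-1382/41 + 2527/18969) = √(-26111551/777729) = I*√20307710447679/777729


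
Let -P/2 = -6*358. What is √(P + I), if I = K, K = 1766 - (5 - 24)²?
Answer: √5701 ≈ 75.505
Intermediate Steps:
P = 4296 (P = -(-12)*358 = -2*(-2148) = 4296)
K = 1405 (K = 1766 - 1*(-19)² = 1766 - 1*361 = 1766 - 361 = 1405)
I = 1405
√(P + I) = √(4296 + 1405) = √5701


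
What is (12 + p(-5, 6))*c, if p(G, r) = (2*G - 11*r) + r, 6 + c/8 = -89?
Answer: 44080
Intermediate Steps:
c = -760 (c = -48 + 8*(-89) = -48 - 712 = -760)
p(G, r) = -10*r + 2*G (p(G, r) = (-11*r + 2*G) + r = -10*r + 2*G)
(12 + p(-5, 6))*c = (12 + (-10*6 + 2*(-5)))*(-760) = (12 + (-60 - 10))*(-760) = (12 - 70)*(-760) = -58*(-760) = 44080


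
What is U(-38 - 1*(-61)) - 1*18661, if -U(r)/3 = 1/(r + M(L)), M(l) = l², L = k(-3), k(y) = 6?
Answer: -1101002/59 ≈ -18661.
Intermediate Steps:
L = 6
U(r) = -3/(36 + r) (U(r) = -3/(r + 6²) = -3/(r + 36) = -3/(36 + r))
U(-38 - 1*(-61)) - 1*18661 = -3/(36 + (-38 - 1*(-61))) - 1*18661 = -3/(36 + (-38 + 61)) - 18661 = -3/(36 + 23) - 18661 = -3/59 - 18661 = -1101002/59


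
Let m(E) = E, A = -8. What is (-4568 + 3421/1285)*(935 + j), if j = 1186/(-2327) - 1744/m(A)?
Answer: -3146586747371/598039 ≈ -5.2615e+6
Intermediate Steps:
j = 506100/2327 (j = 1186/(-2327) - 1744/(-8) = 1186*(-1/2327) - 1744*(-1/8) = -1186/2327 + 218 = 506100/2327 ≈ 217.49)
(-4568 + 3421/1285)*(935 + j) = (-4568 + 3421/1285)*(935 + 506100/2327) = (-4568 + 3421*(1/1285))*(2681845/2327) = (-4568 + 3421/1285)*(2681845/2327) = -5866459/1285*2681845/2327 = -3146586747371/598039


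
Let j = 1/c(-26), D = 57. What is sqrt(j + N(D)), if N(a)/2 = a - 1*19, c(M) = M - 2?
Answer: sqrt(14889)/14 ≈ 8.7157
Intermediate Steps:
c(M) = -2 + M
N(a) = -38 + 2*a (N(a) = 2*(a - 1*19) = 2*(a - 19) = 2*(-19 + a) = -38 + 2*a)
j = -1/28 (j = 1/(-2 - 26) = 1/(-28) = -1/28 ≈ -0.035714)
sqrt(j + N(D)) = sqrt(-1/28 + (-38 + 2*57)) = sqrt(-1/28 + (-38 + 114)) = sqrt(-1/28 + 76) = sqrt(2127/28) = sqrt(14889)/14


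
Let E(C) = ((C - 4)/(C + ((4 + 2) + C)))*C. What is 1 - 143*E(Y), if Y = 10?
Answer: -329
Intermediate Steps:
E(C) = C*(-4 + C)/(6 + 2*C) (E(C) = ((-4 + C)/(C + (6 + C)))*C = ((-4 + C)/(6 + 2*C))*C = C*(-4 + C)/(6 + 2*C))
1 - 143*E(Y) = 1 - 143*10*(-4 + 10)/(2*(3 + 10)) = 1 - 143*10*6/(2*13) = 1 - 143*30/13 = 1 - 330 = -329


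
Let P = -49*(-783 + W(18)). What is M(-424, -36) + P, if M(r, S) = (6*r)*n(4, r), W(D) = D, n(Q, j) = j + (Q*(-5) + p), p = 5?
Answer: 1154301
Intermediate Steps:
n(Q, j) = 5 + j - 5*Q (n(Q, j) = j + (Q*(-5) + 5) = j + (-5*Q + 5) = j + (5 - 5*Q) = 5 + j - 5*Q)
M(r, S) = 6*r*(-15 + r) (M(r, S) = (6*r)*(5 + r - 5*4) = (6*r)*(5 + r - 20) = (6*r)*(-15 + r) = 6*r*(-15 + r))
P = 37485 (P = -49*(-783 + 18) = -49*(-765) = 37485)
M(-424, -36) + P = 6*(-424)*(-15 - 424) + 37485 = 6*(-424)*(-439) + 37485 = 1116816 + 37485 = 1154301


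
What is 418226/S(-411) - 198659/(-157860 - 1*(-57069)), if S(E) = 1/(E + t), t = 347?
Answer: -2697818474365/100791 ≈ -2.6766e+7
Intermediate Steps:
S(E) = 1/(347 + E) (S(E) = 1/(E + 347) = 1/(347 + E))
418226/S(-411) - 198659/(-157860 - 1*(-57069)) = 418226/(1/(347 - 411)) - 198659/(-157860 - 1*(-57069)) = 418226/(1/(-64)) - 198659/(-157860 + 57069) = 418226/(-1/64) - 198659/(-100791) = 418226*(-64) - 198659*(-1/100791) = -26766464 + 198659/100791 = -2697818474365/100791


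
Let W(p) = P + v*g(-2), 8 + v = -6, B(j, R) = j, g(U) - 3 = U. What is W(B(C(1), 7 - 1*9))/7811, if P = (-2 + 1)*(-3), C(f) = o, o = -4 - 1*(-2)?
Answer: -11/7811 ≈ -0.0014083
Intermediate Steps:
g(U) = 3 + U
o = -2 (o = -4 + 2 = -2)
C(f) = -2
P = 3 (P = -1*(-3) = 3)
v = -14 (v = -8 - 6 = -14)
W(p) = -11 (W(p) = 3 - 14*(3 - 2) = 3 - 14*1 = 3 - 14 = -11)
W(B(C(1), 7 - 1*9))/7811 = -11/7811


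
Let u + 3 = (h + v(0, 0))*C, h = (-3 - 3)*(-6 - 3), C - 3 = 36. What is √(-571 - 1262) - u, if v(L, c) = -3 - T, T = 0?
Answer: -1986 + I*√1833 ≈ -1986.0 + 42.814*I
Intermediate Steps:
C = 39 (C = 3 + 36 = 39)
v(L, c) = -3 (v(L, c) = -3 - 1*0 = -3 + 0 = -3)
h = 54 (h = -6*(-9) = 54)
u = 1986 (u = -3 + (54 - 3)*39 = -3 + 51*39 = -3 + 1989 = 1986)
√(-571 - 1262) - u = √(-571 - 1262) - 1*1986 = √(-1833) - 1986 = I*√1833 - 1986 = -1986 + I*√1833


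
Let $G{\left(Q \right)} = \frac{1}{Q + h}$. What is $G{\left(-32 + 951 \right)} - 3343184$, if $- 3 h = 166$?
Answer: $- \frac{8662189741}{2591} \approx -3.3432 \cdot 10^{6}$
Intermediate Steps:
$h = - \frac{166}{3}$ ($h = \left(- \frac{1}{3}\right) 166 = - \frac{166}{3} \approx -55.333$)
$G{\left(Q \right)} = \frac{1}{- \frac{166}{3} + Q}$ ($G{\left(Q \right)} = \frac{1}{Q - \frac{166}{3}} = \frac{1}{- \frac{166}{3} + Q}$)
$G{\left(-32 + 951 \right)} - 3343184 = \frac{3}{-166 + 3 \left(-32 + 951\right)} - 3343184 = \frac{3}{-166 + 3 \cdot 919} - 3343184 = \frac{3}{-166 + 2757} - 3343184 = \frac{3}{2591} - 3343184 = - \frac{8662189741}{2591}$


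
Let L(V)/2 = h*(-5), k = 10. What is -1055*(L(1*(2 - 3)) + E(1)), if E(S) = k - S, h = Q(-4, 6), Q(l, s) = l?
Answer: -51695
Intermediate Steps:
h = -4
L(V) = 40 (L(V) = 2*(-4*(-5)) = 2*20 = 40)
E(S) = 10 - S
-1055*(L(1*(2 - 3)) + E(1)) = -1055*(40 + (10 - 1*1)) = -1055*(40 + (10 - 1)) = -1055*(40 + 9) = -1055*49 = -51695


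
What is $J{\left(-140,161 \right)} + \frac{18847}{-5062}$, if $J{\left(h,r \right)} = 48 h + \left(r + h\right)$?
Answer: $- \frac{33929185}{5062} \approx -6702.7$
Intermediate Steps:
$J{\left(h,r \right)} = r + 49 h$ ($J{\left(h,r \right)} = 48 h + \left(h + r\right) = r + 49 h$)
$J{\left(-140,161 \right)} + \frac{18847}{-5062} = \left(161 + 49 \left(-140\right)\right) + \frac{18847}{-5062} = \left(161 - 6860\right) + 18847 \left(- \frac{1}{5062}\right) = -6699 - \frac{18847}{5062} = - \frac{33929185}{5062}$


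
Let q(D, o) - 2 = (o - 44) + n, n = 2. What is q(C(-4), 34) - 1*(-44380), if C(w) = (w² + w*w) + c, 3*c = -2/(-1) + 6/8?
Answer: 44374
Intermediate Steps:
c = 11/12 (c = (-2/(-1) + 6/8)/3 = (-2*(-1) + 6*(⅛))/3 = (2 + ¾)/3 = (⅓)*(11/4) = 11/12 ≈ 0.91667)
C(w) = 11/12 + 2*w² (C(w) = (w² + w*w) + 11/12 = (w² + w²) + 11/12 = 2*w² + 11/12 = 11/12 + 2*w²)
q(D, o) = -40 + o (q(D, o) = 2 + ((o - 44) + 2) = 2 + ((-44 + o) + 2) = 2 + (-42 + o) = -40 + o)
q(C(-4), 34) - 1*(-44380) = (-40 + 34) - 1*(-44380) = -6 + 44380 = 44374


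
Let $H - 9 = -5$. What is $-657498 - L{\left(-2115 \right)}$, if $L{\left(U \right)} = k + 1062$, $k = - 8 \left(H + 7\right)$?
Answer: $-658472$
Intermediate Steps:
$H = 4$ ($H = 9 - 5 = 4$)
$k = -88$ ($k = - 8 \left(4 + 7\right) = \left(-8\right) 11 = -88$)
$L{\left(U \right)} = 974$ ($L{\left(U \right)} = -88 + 1062 = 974$)
$-657498 - L{\left(-2115 \right)} = -657498 - 974 = -658472$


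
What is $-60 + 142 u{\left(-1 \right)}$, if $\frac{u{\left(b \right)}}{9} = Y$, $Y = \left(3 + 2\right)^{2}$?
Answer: $31890$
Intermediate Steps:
$Y = 25$ ($Y = 5^{2} = 25$)
$u{\left(b \right)} = 225$ ($u{\left(b \right)} = 9 \cdot 25 = 225$)
$-60 + 142 u{\left(-1 \right)} = -60 + 142 \cdot 225 = -60 + 31950 = 31890$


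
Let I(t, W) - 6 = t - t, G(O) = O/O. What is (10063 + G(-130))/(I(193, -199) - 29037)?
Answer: -10064/29031 ≈ -0.34666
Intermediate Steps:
G(O) = 1
I(t, W) = 6 (I(t, W) = 6 + (t - t) = 6 + 0 = 6)
(10063 + G(-130))/(I(193, -199) - 29037) = (10063 + 1)/(6 - 29037) = 10064/(-29031) = 10064*(-1/29031) = -10064/29031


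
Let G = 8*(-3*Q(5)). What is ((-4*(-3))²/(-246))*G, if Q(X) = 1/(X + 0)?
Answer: 576/205 ≈ 2.8098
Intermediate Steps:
Q(X) = 1/X
G = -24/5 (G = 8*(-3/5) = 8*(-3*⅕) = 8*(-⅗) = -24/5 ≈ -4.8000)
((-4*(-3))²/(-246))*G = ((-4*(-3))²/(-246))*(-24/5) = (12²*(-1/246))*(-24/5) = (144*(-1/246))*(-24/5) = -24/41*(-24/5) = 576/205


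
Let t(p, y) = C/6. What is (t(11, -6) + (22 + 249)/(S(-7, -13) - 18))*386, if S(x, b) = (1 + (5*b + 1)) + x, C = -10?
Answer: -241829/132 ≈ -1832.0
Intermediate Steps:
t(p, y) = -5/3 (t(p, y) = -10/6 = -10*⅙ = -5/3)
S(x, b) = 2 + x + 5*b (S(x, b) = (1 + (1 + 5*b)) + x = (2 + 5*b) + x = 2 + x + 5*b)
(t(11, -6) + (22 + 249)/(S(-7, -13) - 18))*386 = (-5/3 + (22 + 249)/((2 - 7 + 5*(-13)) - 18))*386 = (-5/3 + 271/((2 - 7 - 65) - 18))*386 = (-5/3 + 271/(-70 - 18))*386 = (-5/3 + 271/(-88))*386 = (-5/3 + 271*(-1/88))*386 = (-5/3 - 271/88)*386 = -1253/264*386 = -241829/132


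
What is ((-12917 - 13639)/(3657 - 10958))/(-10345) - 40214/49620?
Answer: -60772693631/74954825778 ≈ -0.81079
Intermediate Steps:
((-12917 - 13639)/(3657 - 10958))/(-10345) - 40214/49620 = -26556/(-7301)*(-1/10345) - 40214*1/49620 = -26556*(-1/7301)*(-1/10345) - 20107/24810 = (26556/7301)*(-1/10345) - 20107/24810 = -26556/75528845 - 20107/24810 = -60772693631/74954825778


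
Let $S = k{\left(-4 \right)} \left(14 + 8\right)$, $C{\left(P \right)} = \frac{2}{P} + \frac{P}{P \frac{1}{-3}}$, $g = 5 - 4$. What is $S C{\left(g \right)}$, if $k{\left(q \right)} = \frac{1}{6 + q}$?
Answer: $-11$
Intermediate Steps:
$g = 1$
$C{\left(P \right)} = -3 + \frac{2}{P}$ ($C{\left(P \right)} = \frac{2}{P} + \frac{P}{P \left(- \frac{1}{3}\right)} = \frac{2}{P} + \frac{P}{\left(- \frac{1}{3}\right) P} = \frac{2}{P} + P \left(- \frac{3}{P}\right) = \frac{2}{P} - 3 = -3 + \frac{2}{P}$)
$S = 11$ ($S = \frac{14 + 8}{6 - 4} = \frac{1}{2} \cdot 22 = 11$)
$S C{\left(g \right)} = 11 \left(-3 + \frac{2}{1}\right) = 11 \left(-3 + 2 \cdot 1\right) = 11 \left(-3 + 2\right) = 11 \left(-1\right) = -11$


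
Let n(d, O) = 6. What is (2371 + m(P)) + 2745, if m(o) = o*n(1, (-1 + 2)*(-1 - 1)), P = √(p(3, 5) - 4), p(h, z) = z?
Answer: 5122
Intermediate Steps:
P = 1 (P = √(5 - 4) = √1 = 1)
m(o) = 6*o (m(o) = o*6 = 6*o)
(2371 + m(P)) + 2745 = (2371 + 6*1) + 2745 = (2371 + 6) + 2745 = 2377 + 2745 = 5122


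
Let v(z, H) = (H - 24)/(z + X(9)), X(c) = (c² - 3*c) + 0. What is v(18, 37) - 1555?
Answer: -111947/72 ≈ -1554.8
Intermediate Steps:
X(c) = c² - 3*c
v(z, H) = (-24 + H)/(54 + z) (v(z, H) = (H - 24)/(z + 9*(-3 + 9)) = (-24 + H)/(z + 9*6) = (-24 + H)/(z + 54) = (-24 + H)/(54 + z))
v(18, 37) - 1555 = (-24 + 37)/(54 + 18) - 1555 = 13/72 - 1555 = -111947/72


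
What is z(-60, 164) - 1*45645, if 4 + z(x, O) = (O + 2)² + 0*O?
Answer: -18093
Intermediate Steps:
z(x, O) = -4 + (2 + O)² (z(x, O) = -4 + ((O + 2)² + 0*O) = -4 + ((2 + O)² + 0) = -4 + (2 + O)²)
z(-60, 164) - 1*45645 = 164*(4 + 164) - 1*45645 = 164*168 - 45645 = 27552 - 45645 = -18093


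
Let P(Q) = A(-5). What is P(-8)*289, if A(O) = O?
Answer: -1445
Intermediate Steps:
P(Q) = -5
P(-8)*289 = -5*289 = -1445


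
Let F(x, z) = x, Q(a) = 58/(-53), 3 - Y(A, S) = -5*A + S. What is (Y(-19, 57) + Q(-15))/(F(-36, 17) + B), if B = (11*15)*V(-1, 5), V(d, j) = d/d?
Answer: -185/159 ≈ -1.1635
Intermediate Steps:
Y(A, S) = 3 - S + 5*A (Y(A, S) = 3 - (-5*A + S) = 3 - (S - 5*A) = 3 + (-S + 5*A) = 3 - S + 5*A)
V(d, j) = 1
Q(a) = -58/53 (Q(a) = 58*(-1/53) = -58/53)
B = 165 (B = (11*15)*1 = 165*1 = 165)
(Y(-19, 57) + Q(-15))/(F(-36, 17) + B) = ((3 - 1*57 + 5*(-19)) - 58/53)/(-36 + 165) = ((3 - 57 - 95) - 58/53)/129 = (-149 - 58/53)*(1/129) = -7955/53*1/129 = -185/159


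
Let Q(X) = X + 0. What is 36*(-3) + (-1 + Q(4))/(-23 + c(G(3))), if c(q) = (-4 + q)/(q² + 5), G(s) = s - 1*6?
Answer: -5082/47 ≈ -108.13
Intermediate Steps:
Q(X) = X
G(s) = -6 + s (G(s) = s - 6 = -6 + s)
c(q) = (-4 + q)/(5 + q²)
36*(-3) + (-1 + Q(4))/(-23 + c(G(3))) = 36*(-3) + (-1 + 4)/(-23 + (-4 + (-6 + 3))/(5 + (-6 + 3)²)) = -108 + 3/(-23 + (-4 - 3)/(5 + (-3)²)) = -108 + 3/(-23 - 7/(5 + 9)) = -108 + 3/(-23 - 7/14) = -108 + 3/(-23 + (1/14)*(-7)) = -108 + 3/(-23 - ½) = -108 + 3/(-47/2) = -108 + 3*(-2/47) = -108 - 6/47 = -5082/47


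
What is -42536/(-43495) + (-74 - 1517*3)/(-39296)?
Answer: 1872659031/1709179520 ≈ 1.0956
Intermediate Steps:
-42536/(-43495) + (-74 - 1517*3)/(-39296) = -42536*(-1/43495) + (-74 - 41*111)*(-1/39296) = 42536/43495 + (-74 - 4551)*(-1/39296) = 42536/43495 - 4625*(-1/39296) = 42536/43495 + 4625/39296 = 1872659031/1709179520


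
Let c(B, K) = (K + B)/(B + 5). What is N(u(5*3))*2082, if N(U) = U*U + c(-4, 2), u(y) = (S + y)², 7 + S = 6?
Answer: 79977948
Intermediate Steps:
c(B, K) = (B + K)/(5 + B)
S = -1 (S = -7 + 6 = -1)
u(y) = (-1 + y)²
N(U) = -2 + U² (N(U) = U*U + (-4 + 2)/(5 - 4) = U² - 2/1 = U² + 1*(-2) = U² - 2 = -2 + U²)
N(u(5*3))*2082 = (-2 + ((-1 + 5*3)²)²)*2082 = (-2 + ((-1 + 15)²)²)*2082 = (-2 + (14²)²)*2082 = (-2 + 196²)*2082 = (-2 + 38416)*2082 = 38414*2082 = 79977948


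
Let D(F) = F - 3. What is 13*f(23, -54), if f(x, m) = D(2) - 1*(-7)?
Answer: 78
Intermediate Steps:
D(F) = -3 + F
f(x, m) = 6 (f(x, m) = (-3 + 2) - 1*(-7) = -1 + 7 = 6)
13*f(23, -54) = 13*6 = 78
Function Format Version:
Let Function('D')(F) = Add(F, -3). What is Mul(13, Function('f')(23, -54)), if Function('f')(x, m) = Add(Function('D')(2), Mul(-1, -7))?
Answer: 78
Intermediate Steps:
Function('D')(F) = Add(-3, F)
Function('f')(x, m) = 6 (Function('f')(x, m) = Add(Add(-3, 2), Mul(-1, -7)) = Add(-1, 7) = 6)
Mul(13, Function('f')(23, -54)) = Mul(13, 6) = 78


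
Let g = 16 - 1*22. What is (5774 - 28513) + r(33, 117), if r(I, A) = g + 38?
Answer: -22707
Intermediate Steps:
g = -6 (g = 16 - 22 = -6)
r(I, A) = 32 (r(I, A) = -6 + 38 = 32)
(5774 - 28513) + r(33, 117) = (5774 - 28513) + 32 = -22739 + 32 = -22707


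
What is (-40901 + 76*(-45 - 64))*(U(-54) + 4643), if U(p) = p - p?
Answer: -228365955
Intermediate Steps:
U(p) = 0
(-40901 + 76*(-45 - 64))*(U(-54) + 4643) = (-40901 + 76*(-45 - 64))*(0 + 4643) = (-40901 + 76*(-109))*4643 = (-40901 - 8284)*4643 = -49185*4643 = -228365955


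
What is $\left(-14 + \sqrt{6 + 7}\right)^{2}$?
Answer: $\left(14 - \sqrt{13}\right)^{2} \approx 108.04$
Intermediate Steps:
$\left(-14 + \sqrt{6 + 7}\right)^{2} = \left(-14 + \sqrt{13}\right)^{2}$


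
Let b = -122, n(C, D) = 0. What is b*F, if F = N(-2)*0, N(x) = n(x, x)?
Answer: 0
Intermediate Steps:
N(x) = 0
F = 0 (F = 0*0 = 0)
b*F = -122*0 = 0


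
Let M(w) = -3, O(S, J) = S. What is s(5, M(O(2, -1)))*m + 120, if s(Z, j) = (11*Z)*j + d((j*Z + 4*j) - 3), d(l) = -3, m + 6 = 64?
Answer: -9624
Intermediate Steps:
m = 58 (m = -6 + 64 = 58)
s(Z, j) = -3 + 11*Z*j (s(Z, j) = (11*Z)*j - 3 = 11*Z*j - 3 = -3 + 11*Z*j)
s(5, M(O(2, -1)))*m + 120 = (-3 + 11*5*(-3))*58 + 120 = (-3 - 165)*58 + 120 = -168*58 + 120 = -9744 + 120 = -9624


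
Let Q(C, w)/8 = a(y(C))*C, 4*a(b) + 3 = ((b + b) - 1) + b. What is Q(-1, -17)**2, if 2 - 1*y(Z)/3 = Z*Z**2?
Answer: 2116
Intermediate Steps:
y(Z) = 6 - 3*Z**3 (y(Z) = 6 - 3*Z*Z**2 = 6 - 3*Z**3)
a(b) = -1 + 3*b/4 (a(b) = -3/4 + (((b + b) - 1) + b)/4 = -3/4 + ((2*b - 1) + b)/4 = -3/4 + ((-1 + 2*b) + b)/4 = -3/4 + (-1 + 3*b)/4 = -3/4 + (-1/4 + 3*b/4) = -1 + 3*b/4)
Q(C, w) = 8*C*(7/2 - 9*C**3/4) (Q(C, w) = 8*((-1 + 3*(6 - 3*C**3)/4)*C) = 8*((-1 + (9/2 - 9*C**3/4))*C) = 8*((7/2 - 9*C**3/4)*C) = 8*(C*(7/2 - 9*C**3/4)) = 8*C*(7/2 - 9*C**3/4))
Q(-1, -17)**2 = (-18*(-1)**4 + 28*(-1))**2 = (-18*1 - 28)**2 = (-18 - 28)**2 = (-46)**2 = 2116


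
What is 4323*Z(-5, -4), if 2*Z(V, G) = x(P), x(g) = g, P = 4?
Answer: 8646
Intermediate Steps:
Z(V, G) = 2 (Z(V, G) = (½)*4 = 2)
4323*Z(-5, -4) = 4323*2 = 8646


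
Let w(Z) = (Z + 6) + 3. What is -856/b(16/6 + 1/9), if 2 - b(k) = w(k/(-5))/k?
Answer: 10700/13 ≈ 823.08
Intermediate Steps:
w(Z) = 9 + Z (w(Z) = (6 + Z) + 3 = 9 + Z)
b(k) = 2 - (9 - k/5)/k (b(k) = 2 - (9 + k/(-5))/k = 2 - (9 + k*(-1/5))/k = 2 - (9 - k/5)/k)
-856/b(16/6 + 1/9) = -856/(11/5 - 9/(16/6 + 1/9)) = -856/(11/5 - 9/(16*(1/6) + 1*(1/9))) = -856/(11/5 - 9/(8/3 + 1/9)) = -856/(11/5 - 9/25/9) = -856/(11/5 - 9*9/25) = -856/(11/5 - 81/25) = -856/(-26/25) = -856*(-25/26) = 10700/13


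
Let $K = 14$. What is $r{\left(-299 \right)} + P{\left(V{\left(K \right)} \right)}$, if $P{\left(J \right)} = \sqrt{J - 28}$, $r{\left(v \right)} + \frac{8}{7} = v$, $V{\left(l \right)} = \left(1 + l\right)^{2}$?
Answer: $- \frac{2101}{7} + \sqrt{197} \approx -286.11$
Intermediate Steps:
$r{\left(v \right)} = - \frac{8}{7} + v$
$P{\left(J \right)} = \sqrt{-28 + J}$
$r{\left(-299 \right)} + P{\left(V{\left(K \right)} \right)} = \left(- \frac{8}{7} - 299\right) + \sqrt{-28 + \left(1 + 14\right)^{2}} = - \frac{2101}{7} + \sqrt{-28 + 15^{2}} = - \frac{2101}{7} + \sqrt{-28 + 225} = - \frac{2101}{7} + \sqrt{197}$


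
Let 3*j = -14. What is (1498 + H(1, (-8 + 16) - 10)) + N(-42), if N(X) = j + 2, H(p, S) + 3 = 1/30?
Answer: 44771/30 ≈ 1492.4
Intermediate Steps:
j = -14/3 (j = (⅓)*(-14) = -14/3 ≈ -4.6667)
H(p, S) = -89/30 (H(p, S) = -3 + 1/30 = -89/30)
N(X) = -8/3 (N(X) = -14/3 + 2 = -8/3)
(1498 + H(1, (-8 + 16) - 10)) + N(-42) = (1498 - 89/30) - 8/3 = 44851/30 - 8/3 = 44771/30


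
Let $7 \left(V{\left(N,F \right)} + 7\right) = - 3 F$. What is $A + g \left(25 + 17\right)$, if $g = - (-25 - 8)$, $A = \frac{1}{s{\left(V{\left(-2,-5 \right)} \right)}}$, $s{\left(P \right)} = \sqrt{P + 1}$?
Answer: $1386 - \frac{i \sqrt{21}}{9} \approx 1386.0 - 0.50918 i$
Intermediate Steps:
$V{\left(N,F \right)} = -7 - \frac{3 F}{7}$ ($V{\left(N,F \right)} = -7 + \frac{\left(-3\right) F}{7} = -7 - \frac{3 F}{7}$)
$s{\left(P \right)} = \sqrt{1 + P}$
$A = - \frac{i \sqrt{21}}{9}$ ($A = \frac{1}{\sqrt{1 - \frac{34}{7}}} = \frac{1}{\sqrt{- \frac{27}{7}}} = \frac{1}{\frac{3}{7} i \sqrt{21}} = - \frac{i \sqrt{21}}{9} \approx - 0.50918 i$)
$g = 33$ ($g = - (-25 - 8) = \left(-1\right) \left(-33\right) = 33$)
$A + g \left(25 + 17\right) = - \frac{i \sqrt{21}}{9} + 33 \left(25 + 17\right) = - \frac{i \sqrt{21}}{9} + 33 \cdot 42 = - \frac{i \sqrt{21}}{9} + 1386 = 1386 - \frac{i \sqrt{21}}{9}$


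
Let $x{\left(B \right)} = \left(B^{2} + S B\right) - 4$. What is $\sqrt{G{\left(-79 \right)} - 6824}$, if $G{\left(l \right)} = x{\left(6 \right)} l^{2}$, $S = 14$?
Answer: $2 \sqrt{179283} \approx 846.84$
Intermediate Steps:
$x{\left(B \right)} = -4 + B^{2} + 14 B$ ($x{\left(B \right)} = \left(B^{2} + 14 B\right) - 4 = -4 + B^{2} + 14 B$)
$G{\left(l \right)} = 116 l^{2}$ ($G{\left(l \right)} = \left(-4 + 6^{2} + 14 \cdot 6\right) l^{2} = \left(-4 + 36 + 84\right) l^{2} = 116 l^{2}$)
$\sqrt{G{\left(-79 \right)} - 6824} = \sqrt{116 \left(-79\right)^{2} - 6824} = \sqrt{116 \cdot 6241 - 6824} = \sqrt{723956 - 6824} = \sqrt{717132} = 2 \sqrt{179283}$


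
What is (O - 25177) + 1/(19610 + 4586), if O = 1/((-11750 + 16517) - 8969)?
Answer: -1279892845889/50835796 ≈ -25177.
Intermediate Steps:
O = -1/4202 (O = 1/(4767 - 8969) = 1/(-4202) = -1/4202 ≈ -0.00023798)
(O - 25177) + 1/(19610 + 4586) = (-1/4202 - 25177) + 1/(19610 + 4586) = -105793755/4202 + 1/24196 = -1279892845889/50835796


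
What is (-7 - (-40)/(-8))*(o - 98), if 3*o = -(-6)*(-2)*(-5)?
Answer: 936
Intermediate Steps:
o = 20 (o = (-(-6)*(-2)*(-5))/3 = (-6*2*(-5))/3 = (-12*(-5))/3 = (⅓)*60 = 20)
(-7 - (-40)/(-8))*(o - 98) = (-7 - (-40)/(-8))*(20 - 98) = (-7 - (-40)*(-1)/8)*(-78) = (-7 - 4*5/4)*(-78) = (-7 - 5)*(-78) = -12*(-78) = 936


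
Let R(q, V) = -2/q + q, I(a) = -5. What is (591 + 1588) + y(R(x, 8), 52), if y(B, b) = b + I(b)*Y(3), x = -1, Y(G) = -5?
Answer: 2256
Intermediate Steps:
R(q, V) = q - 2/q
y(B, b) = 25 + b (y(B, b) = b - 5*(-5) = b + 25 = 25 + b)
(591 + 1588) + y(R(x, 8), 52) = (591 + 1588) + (25 + 52) = 2179 + 77 = 2256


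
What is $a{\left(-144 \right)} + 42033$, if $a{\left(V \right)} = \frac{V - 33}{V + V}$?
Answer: $\frac{4035227}{96} \approx 42034.0$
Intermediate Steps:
$a{\left(V \right)} = \frac{-33 + V}{2 V}$
$a{\left(-144 \right)} + 42033 = \frac{-33 - 144}{2 \left(-144\right)} + 42033 = \frac{1}{2} \left(- \frac{1}{144}\right) \left(-177\right) + 42033 = \frac{59}{96} + 42033 = \frac{4035227}{96}$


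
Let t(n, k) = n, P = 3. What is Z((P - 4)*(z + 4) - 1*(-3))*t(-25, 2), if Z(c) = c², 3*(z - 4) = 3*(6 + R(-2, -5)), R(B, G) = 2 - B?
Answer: -5625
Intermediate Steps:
z = 14 (z = 4 + (3*(6 + (2 - 1*(-2))))/3 = 4 + (3*(6 + (2 + 2)))/3 = 4 + (3*(6 + 4))/3 = 4 + (3*10)/3 = 4 + (⅓)*30 = 4 + 10 = 14)
Z((P - 4)*(z + 4) - 1*(-3))*t(-25, 2) = ((3 - 4)*(14 + 4) - 1*(-3))²*(-25) = (-1*18 + 3)²*(-25) = (-18 + 3)²*(-25) = (-15)²*(-25) = 225*(-25) = -5625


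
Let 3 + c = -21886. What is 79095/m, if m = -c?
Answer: 79095/21889 ≈ 3.6135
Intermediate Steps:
c = -21889 (c = -3 - 21886 = -21889)
m = 21889 (m = -1*(-21889) = 21889)
79095/m = 79095/21889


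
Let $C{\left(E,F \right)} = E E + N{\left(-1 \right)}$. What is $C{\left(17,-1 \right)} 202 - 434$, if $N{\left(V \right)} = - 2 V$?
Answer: $58348$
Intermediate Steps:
$C{\left(E,F \right)} = 2 + E^{2}$ ($C{\left(E,F \right)} = E E - -2 = E^{2} + 2 = 2 + E^{2}$)
$C{\left(17,-1 \right)} 202 - 434 = \left(2 + 17^{2}\right) 202 - 434 = \left(2 + 289\right) 202 - 434 = 291 \cdot 202 - 434 = 58782 - 434 = 58348$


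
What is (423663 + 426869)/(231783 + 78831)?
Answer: 425266/155307 ≈ 2.7382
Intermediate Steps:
(423663 + 426869)/(231783 + 78831) = 850532/310614 = 850532*(1/310614) = 425266/155307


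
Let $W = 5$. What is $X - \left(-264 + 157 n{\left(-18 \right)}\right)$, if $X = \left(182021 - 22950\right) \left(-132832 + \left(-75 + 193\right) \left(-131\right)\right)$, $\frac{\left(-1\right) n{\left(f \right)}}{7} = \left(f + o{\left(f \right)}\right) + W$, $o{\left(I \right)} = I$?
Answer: $-23588672395$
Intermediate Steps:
$n{\left(f \right)} = -35 - 14 f$ ($n{\left(f \right)} = - 7 \left(\left(f + f\right) + 5\right) = - 7 \left(2 f + 5\right) = - 7 \left(5 + 2 f\right) = -35 - 14 f$)
$X = -23588638590$ ($X = 159071 \left(-132832 + 118 \left(-131\right)\right) = 159071 \left(-132832 - 15458\right) = 159071 \left(-148290\right) = -23588638590$)
$X - \left(-264 + 157 n{\left(-18 \right)}\right) = -23588638590 + \left(- 157 \left(-35 - -252\right) + 264\right) = -23588638590 + \left(- 157 \left(-35 + 252\right) + 264\right) = -23588638590 + \left(\left(-157\right) 217 + 264\right) = -23588638590 + \left(-34069 + 264\right) = -23588638590 - 33805 = -23588672395$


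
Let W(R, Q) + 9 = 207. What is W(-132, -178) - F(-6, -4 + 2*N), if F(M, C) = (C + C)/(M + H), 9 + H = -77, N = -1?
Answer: 4551/23 ≈ 197.87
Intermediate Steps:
H = -86 (H = -9 - 77 = -86)
W(R, Q) = 198 (W(R, Q) = -9 + 207 = 198)
F(M, C) = 2*C/(-86 + M) (F(M, C) = (C + C)/(M - 86) = (2*C)/(-86 + M) = 2*C/(-86 + M))
W(-132, -178) - F(-6, -4 + 2*N) = 198 - 2*(-4 + 2*(-1))/(-86 - 6) = 198 - 2*(-4 - 2)/(-92) = 198 - 2*(-6)*(-1)/92 = 198 - 1*3/23 = 198 - 3/23 = 4551/23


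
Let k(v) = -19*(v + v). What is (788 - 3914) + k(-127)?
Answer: 1700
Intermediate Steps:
k(v) = -38*v
(788 - 3914) + k(-127) = (788 - 3914) - 38*(-127) = -3126 + 4826 = 1700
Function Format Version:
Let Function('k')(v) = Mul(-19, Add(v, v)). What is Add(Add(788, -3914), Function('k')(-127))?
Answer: 1700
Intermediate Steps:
Function('k')(v) = Mul(-38, v) (Function('k')(v) = Mul(-19, Mul(2, v)) = Mul(-38, v))
Add(Add(788, -3914), Function('k')(-127)) = Add(Add(788, -3914), Mul(-38, -127)) = Add(-3126, 4826) = 1700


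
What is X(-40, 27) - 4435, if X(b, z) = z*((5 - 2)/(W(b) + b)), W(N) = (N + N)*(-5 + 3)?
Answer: -177373/40 ≈ -4434.3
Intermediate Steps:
W(N) = -4*N (W(N) = (2*N)*(-2) = -4*N)
X(b, z) = -z/b (X(b, z) = z*((5 - 2)/(-4*b + b)) = z*(3/((-3*b))) = z*(3*(-1/(3*b))) = z*(-1/b) = -z/b)
X(-40, 27) - 4435 = -1*27/(-40) - 4435 = -1*27*(-1/40) - 4435 = 27/40 - 4435 = -177373/40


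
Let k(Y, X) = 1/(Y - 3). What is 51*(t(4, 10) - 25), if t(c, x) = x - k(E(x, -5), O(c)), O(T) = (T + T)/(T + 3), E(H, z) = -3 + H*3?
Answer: -6137/8 ≈ -767.13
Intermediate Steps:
E(H, z) = -3 + 3*H
O(T) = 2*T/(3 + T) (O(T) = (2*T)/(3 + T) = 2*T/(3 + T))
k(Y, X) = 1/(-3 + Y)
t(c, x) = x - 1/(-6 + 3*x) (t(c, x) = x - 1/(-3 + (-3 + 3*x)) = x - 1/(-6 + 3*x))
51*(t(4, 10) - 25) = 51*((-1/3 + 10*(-2 + 10))/(-2 + 10) - 25) = 51*((-1/3 + 10*8)/8 - 25) = 51*((-1/3 + 80)/8 - 25) = 51*((1/8)*(239/3) - 25) = 51*(239/24 - 25) = 51*(-361/24) = -6137/8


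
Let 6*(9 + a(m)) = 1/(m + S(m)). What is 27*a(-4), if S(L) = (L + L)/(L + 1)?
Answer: -1971/8 ≈ -246.38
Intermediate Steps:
S(L) = 2*L/(1 + L) (S(L) = (2*L)/(1 + L) = 2*L/(1 + L))
a(m) = -9 + 1/(6*(m + 2*m/(1 + m)))
27*a(-4) = 27*((1/6)*(1 - 161*(-4) - 54*(-4)**2)/(-4*(3 - 4))) = 27*((1/6)*(-1/4)*(1 + 644 - 54*16)/(-1)) = 27*((1/6)*(-1/4)*(-1)*(1 + 644 - 864)) = 27*((1/6)*(-1/4)*(-1)*(-219)) = 27*(-73/8) = -1971/8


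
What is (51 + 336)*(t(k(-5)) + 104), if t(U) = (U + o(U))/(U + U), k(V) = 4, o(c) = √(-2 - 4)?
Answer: 80883/2 + 387*I*√6/8 ≈ 40442.0 + 118.49*I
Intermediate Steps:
o(c) = I*√6 (o(c) = √(-6) = I*√6)
t(U) = (U + I*√6)/(2*U) (t(U) = (U + I*√6)/(U + U) = (U + I*√6)/((2*U)) = (U + I*√6)*(1/(2*U)) = (U + I*√6)/(2*U))
(51 + 336)*(t(k(-5)) + 104) = (51 + 336)*((½)*(4 + I*√6)/4 + 104) = 387*((½)*(¼)*(4 + I*√6) + 104) = 387*((½ + I*√6/8) + 104) = 387*(209/2 + I*√6/8) = 80883/2 + 387*I*√6/8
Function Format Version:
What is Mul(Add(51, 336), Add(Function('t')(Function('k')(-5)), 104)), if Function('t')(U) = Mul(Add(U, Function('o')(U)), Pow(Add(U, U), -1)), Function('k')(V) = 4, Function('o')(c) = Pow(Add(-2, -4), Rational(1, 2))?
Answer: Add(Rational(80883, 2), Mul(Rational(387, 8), I, Pow(6, Rational(1, 2)))) ≈ Add(40442., Mul(118.49, I))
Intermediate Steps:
Function('o')(c) = Mul(I, Pow(6, Rational(1, 2))) (Function('o')(c) = Pow(-6, Rational(1, 2)) = Mul(I, Pow(6, Rational(1, 2))))
Function('t')(U) = Mul(Rational(1, 2), Pow(U, -1), Add(U, Mul(I, Pow(6, Rational(1, 2))))) (Function('t')(U) = Mul(Add(U, Mul(I, Pow(6, Rational(1, 2)))), Pow(Add(U, U), -1)) = Mul(Add(U, Mul(I, Pow(6, Rational(1, 2)))), Pow(Mul(2, U), -1)) = Mul(Add(U, Mul(I, Pow(6, Rational(1, 2)))), Mul(Rational(1, 2), Pow(U, -1))) = Mul(Rational(1, 2), Pow(U, -1), Add(U, Mul(I, Pow(6, Rational(1, 2))))))
Mul(Add(51, 336), Add(Function('t')(Function('k')(-5)), 104)) = Mul(Add(51, 336), Add(Mul(Rational(1, 2), Pow(4, -1), Add(4, Mul(I, Pow(6, Rational(1, 2))))), 104)) = Mul(387, Add(Mul(Rational(1, 2), Rational(1, 4), Add(4, Mul(I, Pow(6, Rational(1, 2))))), 104)) = Mul(387, Add(Add(Rational(1, 2), Mul(Rational(1, 8), I, Pow(6, Rational(1, 2)))), 104)) = Mul(387, Add(Rational(209, 2), Mul(Rational(1, 8), I, Pow(6, Rational(1, 2))))) = Add(Rational(80883, 2), Mul(Rational(387, 8), I, Pow(6, Rational(1, 2))))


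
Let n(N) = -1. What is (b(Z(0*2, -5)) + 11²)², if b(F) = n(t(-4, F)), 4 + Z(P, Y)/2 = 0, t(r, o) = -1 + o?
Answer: 14400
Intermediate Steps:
Z(P, Y) = -8 (Z(P, Y) = -8 + 2*0 = -8 + 0 = -8)
b(F) = -1
(b(Z(0*2, -5)) + 11²)² = (-1 + 11²)² = (-1 + 121)² = 120² = 14400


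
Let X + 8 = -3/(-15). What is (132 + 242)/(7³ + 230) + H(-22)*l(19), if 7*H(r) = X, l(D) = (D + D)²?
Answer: -32255978/20055 ≈ -1608.4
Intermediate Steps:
l(D) = 4*D² (l(D) = (2*D)² = 4*D²)
X = -39/5 (X = -8 - 3/(-15) = -8 - 3*(-1/15) = -8 + ⅕ = -39/5 ≈ -7.8000)
H(r) = -39/35 (H(r) = (⅐)*(-39/5) = -39/35)
(132 + 242)/(7³ + 230) + H(-22)*l(19) = (132 + 242)/(7³ + 230) - 156*19²/35 = 374/(343 + 230) - 156*361/35 = 374/573 - 39/35*1444 = 374*(1/573) - 56316/35 = 374/573 - 56316/35 = -32255978/20055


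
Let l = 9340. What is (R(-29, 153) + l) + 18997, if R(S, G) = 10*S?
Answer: 28047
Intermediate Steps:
(R(-29, 153) + l) + 18997 = (10*(-29) + 9340) + 18997 = (-290 + 9340) + 18997 = 9050 + 18997 = 28047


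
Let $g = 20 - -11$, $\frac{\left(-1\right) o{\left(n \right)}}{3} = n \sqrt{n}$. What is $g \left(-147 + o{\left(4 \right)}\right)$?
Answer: $-5301$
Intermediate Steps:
$o{\left(n \right)} = - 3 n^{\frac{3}{2}}$ ($o{\left(n \right)} = - 3 n \sqrt{n} = - 3 n^{\frac{3}{2}}$)
$g = 31$ ($g = 20 + 11 = 31$)
$g \left(-147 + o{\left(4 \right)}\right) = 31 \left(-147 - 3 \cdot 4^{\frac{3}{2}}\right) = 31 \left(-147 - 24\right) = 31 \left(-171\right) = -5301$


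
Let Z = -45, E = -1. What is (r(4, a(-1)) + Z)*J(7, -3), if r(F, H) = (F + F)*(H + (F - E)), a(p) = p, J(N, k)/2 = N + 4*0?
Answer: -182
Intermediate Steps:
J(N, k) = 2*N (J(N, k) = 2*(N + 4*0) = 2*(N + 0) = 2*N)
r(F, H) = 2*F*(1 + F + H) (r(F, H) = (F + F)*(H + (F - 1*(-1))) = (2*F)*(H + (F + 1)) = (2*F)*(H + (1 + F)) = (2*F)*(1 + F + H) = 2*F*(1 + F + H))
(r(4, a(-1)) + Z)*J(7, -3) = (2*4*(1 + 4 - 1) - 45)*(2*7) = (2*4*4 - 45)*14 = (32 - 45)*14 = -13*14 = -182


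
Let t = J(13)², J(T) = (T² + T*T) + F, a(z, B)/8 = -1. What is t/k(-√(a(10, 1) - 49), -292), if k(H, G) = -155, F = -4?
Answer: -111556/155 ≈ -719.72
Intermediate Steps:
a(z, B) = -8 (a(z, B) = 8*(-1) = -8)
J(T) = -4 + 2*T² (J(T) = (T² + T*T) - 4 = (T² + T²) - 4 = 2*T² - 4 = -4 + 2*T²)
t = 111556 (t = (-4 + 2*13²)² = (-4 + 2*169)² = (-4 + 338)² = 334² = 111556)
t/k(-√(a(10, 1) - 49), -292) = 111556/(-155) = 111556*(-1/155) = -111556/155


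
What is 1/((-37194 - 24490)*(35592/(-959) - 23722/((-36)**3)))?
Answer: 798984/1804070795831 ≈ 4.4288e-7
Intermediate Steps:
1/((-37194 - 24490)*(35592/(-959) - 23722/((-36)**3))) = 1/((-61684)*(35592*(-1/959) - 23722/(-46656))) = -1/(61684*(-35592/959 - 23722*(-1/46656))) = -1/(61684*(-35592/959 + 11861/23328)) = -1/(61684*(-818915477/22371552)) = -1/61684*(-22371552/818915477) = 798984/1804070795831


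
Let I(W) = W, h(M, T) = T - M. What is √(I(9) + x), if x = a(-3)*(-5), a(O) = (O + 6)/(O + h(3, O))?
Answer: 4*√6/3 ≈ 3.2660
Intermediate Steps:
a(O) = (6 + O)/(-3 + 2*O) (a(O) = (O + 6)/(O + (O - 1*3)) = (6 + O)/(O + (O - 3)) = (6 + O)/(O + (-3 + O)) = (6 + O)/(-3 + 2*O))
x = 5/3 (x = ((6 - 3)/(-3 + 2*(-3)))*(-5) = (3/(-3 - 6))*(-5) = (3/(-9))*(-5) = -⅑*3*(-5) = -⅓*(-5) = 5/3 ≈ 1.6667)
√(I(9) + x) = √(9 + 5/3) = √(32/3) = 4*√6/3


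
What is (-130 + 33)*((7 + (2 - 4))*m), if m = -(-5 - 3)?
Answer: -3880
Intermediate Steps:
m = 8 (m = -1*(-8) = 8)
(-130 + 33)*((7 + (2 - 4))*m) = (-130 + 33)*((7 + (2 - 4))*8) = -97*(7 - 2)*8 = -485*8 = -97*40 = -3880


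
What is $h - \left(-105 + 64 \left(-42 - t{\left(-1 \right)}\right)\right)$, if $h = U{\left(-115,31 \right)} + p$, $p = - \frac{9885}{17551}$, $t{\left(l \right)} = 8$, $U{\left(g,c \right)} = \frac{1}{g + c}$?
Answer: $\frac{4871660729}{1474284} \approx 3304.4$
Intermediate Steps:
$U{\left(g,c \right)} = \frac{1}{c + g}$
$p = - \frac{9885}{17551}$ ($p = \left(-9885\right) \frac{1}{17551} = - \frac{9885}{17551} \approx -0.56322$)
$h = - \frac{847891}{1474284}$ ($h = \frac{1}{31 - 115} - \frac{9885}{17551} = \frac{1}{-84} - \frac{9885}{17551} = - \frac{1}{84} - \frac{9885}{17551} = - \frac{847891}{1474284} \approx -0.57512$)
$h - \left(-105 + 64 \left(-42 - t{\left(-1 \right)}\right)\right) = - \frac{847891}{1474284} - \left(-105 + 64 \left(-42 - 8\right)\right) = - \frac{847891}{1474284} + \left(105 - -3200\right) = - \frac{847891}{1474284} + \left(105 + 3200\right) = - \frac{847891}{1474284} + 3305 = \frac{4871660729}{1474284}$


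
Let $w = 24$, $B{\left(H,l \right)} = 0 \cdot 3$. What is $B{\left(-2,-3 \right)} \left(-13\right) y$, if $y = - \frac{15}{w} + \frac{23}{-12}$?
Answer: $0$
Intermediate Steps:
$B{\left(H,l \right)} = 0$
$y = - \frac{61}{24}$ ($y = - \frac{15}{24} + \frac{23}{-12} = \left(-15\right) \frac{1}{24} + 23 \left(- \frac{1}{12}\right) = - \frac{5}{8} - \frac{23}{12} = - \frac{61}{24} \approx -2.5417$)
$B{\left(-2,-3 \right)} \left(-13\right) y = 0 \left(-13\right) \left(- \frac{61}{24}\right) = 0 \left(- \frac{61}{24}\right) = 0$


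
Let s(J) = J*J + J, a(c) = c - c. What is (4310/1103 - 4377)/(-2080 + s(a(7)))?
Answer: 4823521/2294240 ≈ 2.1024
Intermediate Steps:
a(c) = 0
s(J) = J + J**2 (s(J) = J**2 + J = J + J**2)
(4310/1103 - 4377)/(-2080 + s(a(7))) = (4310/1103 - 4377)/(-2080 + 0*(1 + 0)) = (4310*(1/1103) - 4377)/(-2080 + 0*1) = (4310/1103 - 4377)/(-2080 + 0) = -4823521/1103/(-2080) = -4823521/1103*(-1/2080) = 4823521/2294240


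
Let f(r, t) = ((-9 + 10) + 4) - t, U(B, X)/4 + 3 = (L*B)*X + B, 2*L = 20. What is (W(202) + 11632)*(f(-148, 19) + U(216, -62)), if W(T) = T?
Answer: -6329320228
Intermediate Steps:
L = 10 (L = (1/2)*20 = 10)
U(B, X) = -12 + 4*B + 40*B*X (U(B, X) = -12 + 4*((10*B)*X + B) = -12 + 4*(10*B*X + B) = -12 + 4*(B + 10*B*X) = -12 + (4*B + 40*B*X) = -12 + 4*B + 40*B*X)
f(r, t) = 5 - t (f(r, t) = (1 + 4) - t = 5 - t)
(W(202) + 11632)*(f(-148, 19) + U(216, -62)) = (202 + 11632)*((5 - 1*19) + (-12 + 4*216 + 40*216*(-62))) = 11834*((5 - 19) + (-12 + 864 - 535680)) = 11834*(-14 - 534828) = 11834*(-534842) = -6329320228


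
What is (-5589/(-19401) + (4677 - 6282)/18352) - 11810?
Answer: -1401615144799/118682384 ≈ -11810.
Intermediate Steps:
(-5589/(-19401) + (4677 - 6282)/18352) - 11810 = (-5589*(-1/19401) - 1605*1/18352) - 11810 = (1863/6467 - 1605/18352) - 11810 = 23810241/118682384 - 11810 = -1401615144799/118682384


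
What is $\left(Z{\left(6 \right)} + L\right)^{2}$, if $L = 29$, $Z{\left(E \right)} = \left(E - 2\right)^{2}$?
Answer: $2025$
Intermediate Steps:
$Z{\left(E \right)} = \left(-2 + E\right)^{2}$
$\left(Z{\left(6 \right)} + L\right)^{2} = \left(\left(-2 + 6\right)^{2} + 29\right)^{2} = \left(4^{2} + 29\right)^{2} = \left(16 + 29\right)^{2} = 45^{2} = 2025$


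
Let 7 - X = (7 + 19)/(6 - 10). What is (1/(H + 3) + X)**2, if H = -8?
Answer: 17689/100 ≈ 176.89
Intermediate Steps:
X = 27/2 (X = 7 - (7 + 19)/(6 - 10) = 7 - 26/(-4) = 7 - 26*(-1)/4 = 7 - 1*(-13/2) = 7 + 13/2 = 27/2 ≈ 13.500)
(1/(H + 3) + X)**2 = (1/(-8 + 3) + 27/2)**2 = (1/(-5) + 27/2)**2 = (-1/5 + 27/2)**2 = (133/10)**2 = 17689/100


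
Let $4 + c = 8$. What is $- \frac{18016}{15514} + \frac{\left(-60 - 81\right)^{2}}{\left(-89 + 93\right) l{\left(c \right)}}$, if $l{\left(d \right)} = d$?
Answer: $\frac{154072789}{124112} \approx 1241.4$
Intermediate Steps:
$c = 4$ ($c = -4 + 8 = 4$)
$- \frac{18016}{15514} + \frac{\left(-60 - 81\right)^{2}}{\left(-89 + 93\right) l{\left(c \right)}} = - \frac{18016}{15514} + \frac{\left(-60 - 81\right)^{2}}{\left(-89 + 93\right) 4} = \left(-18016\right) \frac{1}{15514} + \frac{\left(-141\right)^{2}}{4 \cdot 4} = - \frac{9008}{7757} + \frac{19881}{16} = \frac{154072789}{124112}$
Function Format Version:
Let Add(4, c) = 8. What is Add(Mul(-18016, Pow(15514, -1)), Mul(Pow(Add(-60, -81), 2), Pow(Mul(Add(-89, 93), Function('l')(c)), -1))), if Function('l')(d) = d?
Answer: Rational(154072789, 124112) ≈ 1241.4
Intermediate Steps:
c = 4 (c = Add(-4, 8) = 4)
Add(Mul(-18016, Pow(15514, -1)), Mul(Pow(Add(-60, -81), 2), Pow(Mul(Add(-89, 93), Function('l')(c)), -1))) = Add(Mul(-18016, Pow(15514, -1)), Mul(Pow(Add(-60, -81), 2), Pow(Mul(Add(-89, 93), 4), -1))) = Add(Mul(-18016, Rational(1, 15514)), Mul(Pow(-141, 2), Pow(Mul(4, 4), -1))) = Add(Rational(-9008, 7757), Mul(19881, Pow(16, -1))) = Add(Rational(-9008, 7757), Mul(19881, Rational(1, 16))) = Add(Rational(-9008, 7757), Rational(19881, 16)) = Rational(154072789, 124112)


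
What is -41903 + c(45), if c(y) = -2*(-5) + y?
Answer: -41848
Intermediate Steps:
c(y) = 10 + y
-41903 + c(45) = -41903 + (10 + 45) = -41903 + 55 = -41848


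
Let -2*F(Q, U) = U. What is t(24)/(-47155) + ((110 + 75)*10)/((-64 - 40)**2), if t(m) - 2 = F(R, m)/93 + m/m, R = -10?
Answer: 1351688313/7905441440 ≈ 0.17098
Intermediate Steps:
F(Q, U) = -U/2
t(m) = 3 - m/186 (t(m) = 2 + (-m/2/93 + m/m) = 2 + (-m/2*(1/93) + 1) = 2 + (-m/186 + 1) = 2 + (1 - m/186) = 3 - m/186)
t(24)/(-47155) + ((110 + 75)*10)/((-64 - 40)**2) = (3 - 1/186*24)/(-47155) + ((110 + 75)*10)/((-64 - 40)**2) = (3 - 4/31)*(-1/47155) + (185*10)/((-104)**2) = (89/31)*(-1/47155) + 1850/10816 = -89/1461805 + 1850*(1/10816) = -89/1461805 + 925/5408 = 1351688313/7905441440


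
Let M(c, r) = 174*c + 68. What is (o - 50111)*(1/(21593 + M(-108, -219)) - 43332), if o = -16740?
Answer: 8310883362457/2869 ≈ 2.8968e+9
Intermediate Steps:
M(c, r) = 68 + 174*c
(o - 50111)*(1/(21593 + M(-108, -219)) - 43332) = (-16740 - 50111)*(1/(21593 + (68 + 174*(-108))) - 43332) = -66851*(1/(21593 + (68 - 18792)) - 43332) = -66851*(1/(21593 - 18724) - 43332) = -66851*(1/2869 - 43332) = -66851*(-124319507/2869) = 8310883362457/2869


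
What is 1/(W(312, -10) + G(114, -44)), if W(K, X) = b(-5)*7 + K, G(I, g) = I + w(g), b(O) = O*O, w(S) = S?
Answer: 1/557 ≈ 0.0017953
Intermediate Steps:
b(O) = O²
G(I, g) = I + g
W(K, X) = 175 + K (W(K, X) = (-5)²*7 + K = 25*7 + K = 175 + K)
1/(W(312, -10) + G(114, -44)) = 1/((175 + 312) + (114 - 44)) = 1/(487 + 70) = 1/557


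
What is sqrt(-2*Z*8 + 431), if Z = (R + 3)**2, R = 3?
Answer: I*sqrt(145) ≈ 12.042*I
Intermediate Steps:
Z = 36 (Z = (3 + 3)**2 = 6**2 = 36)
sqrt(-2*Z*8 + 431) = sqrt(-2*36*8 + 431) = sqrt(-72*8 + 431) = sqrt(-576 + 431) = sqrt(-145) = I*sqrt(145)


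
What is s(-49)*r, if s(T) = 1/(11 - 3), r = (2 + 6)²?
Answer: 8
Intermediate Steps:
r = 64 (r = 8² = 64)
s(T) = ⅛ (s(T) = 1/8 = ⅛)
s(-49)*r = (⅛)*64 = 8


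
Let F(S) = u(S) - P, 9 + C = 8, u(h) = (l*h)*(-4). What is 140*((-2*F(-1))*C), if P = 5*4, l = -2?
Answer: -7840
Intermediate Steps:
P = 20
u(h) = 8*h (u(h) = -2*h*(-4) = 8*h)
C = -1 (C = -9 + 8 = -1)
F(S) = -20 + 8*S (F(S) = 8*S - 1*20 = 8*S - 20 = -20 + 8*S)
140*((-2*F(-1))*C) = 140*(-2*(-20 + 8*(-1))*(-1)) = 140*(-2*(-20 - 8)*(-1)) = 140*(-2*(-28)*(-1)) = 140*(56*(-1)) = 140*(-56) = -7840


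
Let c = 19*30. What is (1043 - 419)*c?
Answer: 355680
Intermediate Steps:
c = 570
(1043 - 419)*c = (1043 - 419)*570 = 624*570 = 355680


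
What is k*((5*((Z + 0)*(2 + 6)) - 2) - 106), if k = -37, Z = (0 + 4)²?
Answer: -19684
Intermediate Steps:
Z = 16 (Z = 4² = 16)
k*((5*((Z + 0)*(2 + 6)) - 2) - 106) = -37*((5*((16 + 0)*(2 + 6)) - 2) - 106) = -37*((5*(16*8) - 2) - 106) = -37*((5*128 - 2) - 106) = -37*((640 - 2) - 106) = -37*(638 - 106) = -37*532 = -19684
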